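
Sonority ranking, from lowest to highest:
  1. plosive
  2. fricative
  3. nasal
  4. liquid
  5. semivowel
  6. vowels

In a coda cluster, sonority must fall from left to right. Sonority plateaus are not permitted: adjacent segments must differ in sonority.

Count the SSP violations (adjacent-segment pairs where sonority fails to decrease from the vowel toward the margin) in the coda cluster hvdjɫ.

2

/h/: fricative = 2.
/v/: fricative = 2.
/d/: plosive = 1.
/j/: semivowel = 5.
/ɫ/: liquid = 4.
/h/→/v/: 2→2 (plateau) — violation.
/v/→/d/: 2→1 (falls) — ok.
/d/→/j/: 1→5 (does not fall) — violation.
/j/→/ɫ/: 5→4 (falls) — ok.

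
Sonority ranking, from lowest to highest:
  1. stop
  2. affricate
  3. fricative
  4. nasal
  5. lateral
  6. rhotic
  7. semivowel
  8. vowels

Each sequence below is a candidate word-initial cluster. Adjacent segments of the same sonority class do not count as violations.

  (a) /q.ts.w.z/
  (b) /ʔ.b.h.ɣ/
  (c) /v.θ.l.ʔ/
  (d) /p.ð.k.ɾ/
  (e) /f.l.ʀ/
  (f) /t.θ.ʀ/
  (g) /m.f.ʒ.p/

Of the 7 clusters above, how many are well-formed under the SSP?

3

(a) 1-2-7-3 → violates
(b) 1-1-3-3 → obeys
(c) 3-3-5-1 → violates
(d) 1-3-1-6 → violates
(e) 3-5-6 → obeys
(f) 1-3-6 → obeys
(g) 4-3-3-1 → violates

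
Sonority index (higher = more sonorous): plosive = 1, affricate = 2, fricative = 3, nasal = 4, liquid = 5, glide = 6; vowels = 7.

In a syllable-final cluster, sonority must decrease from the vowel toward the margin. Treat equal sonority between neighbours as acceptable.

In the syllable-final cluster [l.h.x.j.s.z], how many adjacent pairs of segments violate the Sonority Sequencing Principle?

1

/l/: liquid = 5.
/h/: fricative = 3.
/x/: fricative = 3.
/j/: glide = 6.
/s/: fricative = 3.
/z/: fricative = 3.
/l/→/h/: 5→3 (falls) — ok.
/h/→/x/: 3→3 (plateau, allowed) — ok.
/x/→/j/: 3→6 (does not fall) — violation.
/j/→/s/: 6→3 (falls) — ok.
/s/→/z/: 3→3 (plateau, allowed) — ok.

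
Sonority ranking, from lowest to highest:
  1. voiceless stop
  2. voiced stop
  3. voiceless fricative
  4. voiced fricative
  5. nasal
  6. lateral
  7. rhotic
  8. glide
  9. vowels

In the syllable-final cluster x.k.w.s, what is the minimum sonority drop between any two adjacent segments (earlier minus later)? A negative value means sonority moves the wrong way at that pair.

/x/ is a voiceless fricative (sonority 3).
/k/ is a voiceless stop (sonority 1).
/w/ is a glide (sonority 8).
/s/ is a voiceless fricative (sonority 3).
/x/→/k/: change +2.
/k/→/w/: change -7.
/w/→/s/: change +5.
Minimum = -7.

-7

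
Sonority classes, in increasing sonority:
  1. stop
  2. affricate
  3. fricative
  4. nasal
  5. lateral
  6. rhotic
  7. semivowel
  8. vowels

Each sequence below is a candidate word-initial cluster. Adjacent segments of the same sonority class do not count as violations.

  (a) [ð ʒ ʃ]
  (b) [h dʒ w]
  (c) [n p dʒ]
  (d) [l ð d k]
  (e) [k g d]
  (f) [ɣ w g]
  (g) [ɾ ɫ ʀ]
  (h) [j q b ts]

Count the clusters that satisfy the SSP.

2

(a) [ð ʒ ʃ]: profile 3-3-3 — obeys.
(b) [h dʒ w]: profile 3-2-7 — violates.
(c) [n p dʒ]: profile 4-1-2 — violates.
(d) [l ð d k]: profile 5-3-1-1 — violates.
(e) [k g d]: profile 1-1-1 — obeys.
(f) [ɣ w g]: profile 3-7-1 — violates.
(g) [ɾ ɫ ʀ]: profile 6-5-6 — violates.
(h) [j q b ts]: profile 7-1-1-2 — violates.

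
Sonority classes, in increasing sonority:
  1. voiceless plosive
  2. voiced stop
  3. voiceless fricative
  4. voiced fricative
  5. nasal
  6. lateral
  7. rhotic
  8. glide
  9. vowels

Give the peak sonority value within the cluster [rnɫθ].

7

/r/ — rhotic, sonority 7.
/n/ — nasal, sonority 5.
/ɫ/ — lateral, sonority 6.
/θ/ — voiceless fricative, sonority 3.
The maximum is 7.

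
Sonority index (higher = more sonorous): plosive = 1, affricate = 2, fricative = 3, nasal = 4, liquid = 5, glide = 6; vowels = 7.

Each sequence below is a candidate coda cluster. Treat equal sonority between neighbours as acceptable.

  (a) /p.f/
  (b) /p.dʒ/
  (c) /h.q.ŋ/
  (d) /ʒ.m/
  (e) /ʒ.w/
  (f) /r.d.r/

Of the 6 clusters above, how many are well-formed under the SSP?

(a) /p.f/: profile 1-3 — violates.
(b) /p.dʒ/: profile 1-2 — violates.
(c) /h.q.ŋ/: profile 3-1-4 — violates.
(d) /ʒ.m/: profile 3-4 — violates.
(e) /ʒ.w/: profile 3-6 — violates.
(f) /r.d.r/: profile 5-1-5 — violates.

0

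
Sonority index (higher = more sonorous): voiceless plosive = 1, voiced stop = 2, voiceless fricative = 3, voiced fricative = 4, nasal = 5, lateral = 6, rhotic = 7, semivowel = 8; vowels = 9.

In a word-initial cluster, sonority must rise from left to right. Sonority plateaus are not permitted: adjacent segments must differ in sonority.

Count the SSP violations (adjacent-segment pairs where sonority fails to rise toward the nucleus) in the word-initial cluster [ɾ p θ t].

2

/ɾ/ is a rhotic (sonority 7).
/p/ is a voiceless plosive (sonority 1).
/θ/ is a voiceless fricative (sonority 3).
/t/ is a voiceless plosive (sonority 1).
/ɾ/→/p/: 7→1 (does not rise) — violation.
/p/→/θ/: 1→3 (rises) — ok.
/θ/→/t/: 3→1 (does not rise) — violation.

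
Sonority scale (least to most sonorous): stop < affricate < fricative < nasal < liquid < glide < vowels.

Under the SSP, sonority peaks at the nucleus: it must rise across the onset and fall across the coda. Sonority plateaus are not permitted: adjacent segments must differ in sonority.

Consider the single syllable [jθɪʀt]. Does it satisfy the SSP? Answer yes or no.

Onset: /j/ is a glide (sonority 6), /θ/ is a fricative (sonority 3); then the nucleus /ɪ/ (sonority 7).
Onset profile 6-3-7 — does not strictly rise throughout.
Coda: /ʀ/ is a liquid (sonority 5), /t/ is a stop (sonority 1).
Coda profile 7-5-1 — falls from the nucleus.

no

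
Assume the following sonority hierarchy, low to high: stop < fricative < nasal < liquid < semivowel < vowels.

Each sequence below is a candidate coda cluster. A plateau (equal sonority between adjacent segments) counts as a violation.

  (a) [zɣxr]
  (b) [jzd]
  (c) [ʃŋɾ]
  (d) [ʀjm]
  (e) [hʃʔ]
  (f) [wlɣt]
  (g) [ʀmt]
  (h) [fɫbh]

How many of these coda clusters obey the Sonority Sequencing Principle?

3

(a) sonority 2-2-2-4: ill-formed.
(b) sonority 5-2-1: well-formed.
(c) sonority 2-3-4: ill-formed.
(d) sonority 4-5-3: ill-formed.
(e) sonority 2-2-1: ill-formed.
(f) sonority 5-4-2-1: well-formed.
(g) sonority 4-3-1: well-formed.
(h) sonority 2-4-1-2: ill-formed.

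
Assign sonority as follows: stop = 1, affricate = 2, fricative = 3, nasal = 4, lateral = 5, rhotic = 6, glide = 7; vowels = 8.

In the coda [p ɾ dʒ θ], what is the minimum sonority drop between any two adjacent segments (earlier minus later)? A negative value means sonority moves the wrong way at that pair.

-5

/p/ is a stop (sonority 1).
/ɾ/ is a rhotic (sonority 6).
/dʒ/ is an affricate (sonority 2).
/θ/ is a fricative (sonority 3).
/p/→/ɾ/: change -5.
/ɾ/→/dʒ/: change +4.
/dʒ/→/θ/: change -1.
Minimum = -5.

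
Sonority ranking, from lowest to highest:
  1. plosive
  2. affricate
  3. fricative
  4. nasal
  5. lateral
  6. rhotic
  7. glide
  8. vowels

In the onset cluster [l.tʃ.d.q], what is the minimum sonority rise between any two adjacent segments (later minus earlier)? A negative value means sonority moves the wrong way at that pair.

/l/ — lateral, sonority 5.
/tʃ/ — affricate, sonority 2.
/d/ — plosive, sonority 1.
/q/ — plosive, sonority 1.
/l/→/tʃ/: change -3.
/tʃ/→/d/: change -1.
/d/→/q/: change +0.
Minimum = -3.

-3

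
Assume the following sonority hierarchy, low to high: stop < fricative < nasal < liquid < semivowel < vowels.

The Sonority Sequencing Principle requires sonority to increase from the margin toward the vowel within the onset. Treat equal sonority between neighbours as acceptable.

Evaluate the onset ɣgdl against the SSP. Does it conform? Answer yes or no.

/ɣ/ is a fricative (sonority 2).
/g/ is a stop (sonority 1).
/d/ is a stop (sonority 1).
/l/ is a liquid (sonority 4).
The profile is 2-1-1-4. Between /ɣ/ (2) and /g/ (1) sonority does not rise, so the cluster violates the SSP.

no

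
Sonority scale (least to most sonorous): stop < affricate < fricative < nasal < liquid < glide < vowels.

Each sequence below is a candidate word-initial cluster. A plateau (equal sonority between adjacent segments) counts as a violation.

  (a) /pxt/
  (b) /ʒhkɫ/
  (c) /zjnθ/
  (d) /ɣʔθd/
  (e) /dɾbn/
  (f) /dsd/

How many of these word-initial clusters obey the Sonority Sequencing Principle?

0

(a) sonority 1-3-1: ill-formed.
(b) sonority 3-3-1-5: ill-formed.
(c) sonority 3-6-4-3: ill-formed.
(d) sonority 3-1-3-1: ill-formed.
(e) sonority 1-5-1-4: ill-formed.
(f) sonority 1-3-1: ill-formed.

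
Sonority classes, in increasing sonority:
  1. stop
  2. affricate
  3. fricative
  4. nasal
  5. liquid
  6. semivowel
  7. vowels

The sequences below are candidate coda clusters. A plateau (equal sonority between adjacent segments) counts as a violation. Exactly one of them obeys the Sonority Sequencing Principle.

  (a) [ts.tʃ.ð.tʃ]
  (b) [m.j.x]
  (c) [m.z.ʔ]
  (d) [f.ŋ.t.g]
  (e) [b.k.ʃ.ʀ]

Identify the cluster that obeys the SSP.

(a) 2-2-3-2 → violates
(b) 4-6-3 → violates
(c) 4-3-1 → obeys
(d) 3-4-1-1 → violates
(e) 1-1-3-5 → violates

c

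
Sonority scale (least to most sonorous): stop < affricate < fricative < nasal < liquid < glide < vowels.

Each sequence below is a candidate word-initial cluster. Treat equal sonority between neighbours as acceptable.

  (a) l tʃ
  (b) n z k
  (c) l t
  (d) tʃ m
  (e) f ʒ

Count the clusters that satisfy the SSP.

2

(a) 5-2 → violates
(b) 4-3-1 → violates
(c) 5-1 → violates
(d) 2-4 → obeys
(e) 3-3 → obeys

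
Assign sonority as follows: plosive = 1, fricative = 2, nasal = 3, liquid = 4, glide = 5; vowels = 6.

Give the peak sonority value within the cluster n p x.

/n/ — nasal, sonority 3.
/p/ — plosive, sonority 1.
/x/ — fricative, sonority 2.
The maximum is 3.

3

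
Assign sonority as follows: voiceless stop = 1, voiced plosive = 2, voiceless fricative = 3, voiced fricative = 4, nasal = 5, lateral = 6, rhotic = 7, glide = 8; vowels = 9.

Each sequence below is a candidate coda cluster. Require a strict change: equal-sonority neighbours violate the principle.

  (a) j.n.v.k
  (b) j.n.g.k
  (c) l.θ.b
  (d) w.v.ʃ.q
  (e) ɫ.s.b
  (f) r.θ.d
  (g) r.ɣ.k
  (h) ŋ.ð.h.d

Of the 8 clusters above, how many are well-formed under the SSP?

(a) 8-5-4-1 → obeys
(b) 8-5-2-1 → obeys
(c) 6-3-2 → obeys
(d) 8-4-3-1 → obeys
(e) 6-3-2 → obeys
(f) 7-3-2 → obeys
(g) 7-4-1 → obeys
(h) 5-4-3-2 → obeys

8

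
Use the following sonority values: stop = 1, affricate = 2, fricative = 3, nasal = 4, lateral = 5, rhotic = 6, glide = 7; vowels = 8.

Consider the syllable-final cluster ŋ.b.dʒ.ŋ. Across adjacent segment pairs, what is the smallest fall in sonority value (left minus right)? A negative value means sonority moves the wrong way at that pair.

/ŋ/ — nasal, sonority 4.
/b/ — stop, sonority 1.
/dʒ/ — affricate, sonority 2.
/ŋ/ — nasal, sonority 4.
/ŋ/→/b/: change +3.
/b/→/dʒ/: change -1.
/dʒ/→/ŋ/: change -2.
Minimum = -2.

-2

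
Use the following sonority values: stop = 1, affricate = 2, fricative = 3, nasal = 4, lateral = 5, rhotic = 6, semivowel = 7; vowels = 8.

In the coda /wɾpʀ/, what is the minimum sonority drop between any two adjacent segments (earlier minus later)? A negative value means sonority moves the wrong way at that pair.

-5

/w/ — semivowel, sonority 7.
/ɾ/ — rhotic, sonority 6.
/p/ — stop, sonority 1.
/ʀ/ — rhotic, sonority 6.
/w/→/ɾ/: change +1.
/ɾ/→/p/: change +5.
/p/→/ʀ/: change -5.
Minimum = -5.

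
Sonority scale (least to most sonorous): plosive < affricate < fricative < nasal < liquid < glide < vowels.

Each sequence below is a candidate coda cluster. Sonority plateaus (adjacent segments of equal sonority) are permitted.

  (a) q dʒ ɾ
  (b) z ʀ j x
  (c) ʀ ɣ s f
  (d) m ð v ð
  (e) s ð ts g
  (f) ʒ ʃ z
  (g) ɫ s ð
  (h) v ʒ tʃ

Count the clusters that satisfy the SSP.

(a) 1-2-5 → violates
(b) 3-5-6-3 → violates
(c) 5-3-3-3 → obeys
(d) 4-3-3-3 → obeys
(e) 3-3-2-1 → obeys
(f) 3-3-3 → obeys
(g) 5-3-3 → obeys
(h) 3-3-2 → obeys

6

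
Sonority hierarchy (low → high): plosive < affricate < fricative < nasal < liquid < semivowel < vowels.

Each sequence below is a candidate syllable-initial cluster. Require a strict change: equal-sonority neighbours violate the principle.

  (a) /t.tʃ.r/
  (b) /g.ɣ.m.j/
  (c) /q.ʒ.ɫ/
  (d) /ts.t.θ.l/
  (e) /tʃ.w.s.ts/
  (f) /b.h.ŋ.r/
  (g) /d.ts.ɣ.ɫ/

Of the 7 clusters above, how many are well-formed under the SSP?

(a) sonority 1-2-5: well-formed.
(b) sonority 1-3-4-6: well-formed.
(c) sonority 1-3-5: well-formed.
(d) sonority 2-1-3-5: ill-formed.
(e) sonority 2-6-3-2: ill-formed.
(f) sonority 1-3-4-5: well-formed.
(g) sonority 1-2-3-5: well-formed.

5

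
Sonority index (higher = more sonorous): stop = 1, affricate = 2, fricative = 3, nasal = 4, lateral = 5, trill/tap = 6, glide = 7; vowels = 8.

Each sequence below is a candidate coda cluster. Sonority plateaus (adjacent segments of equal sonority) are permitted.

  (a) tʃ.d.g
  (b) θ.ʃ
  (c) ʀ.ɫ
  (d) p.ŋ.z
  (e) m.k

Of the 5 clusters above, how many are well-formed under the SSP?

4

(a) 2-1-1 → obeys
(b) 3-3 → obeys
(c) 6-5 → obeys
(d) 1-4-3 → violates
(e) 4-1 → obeys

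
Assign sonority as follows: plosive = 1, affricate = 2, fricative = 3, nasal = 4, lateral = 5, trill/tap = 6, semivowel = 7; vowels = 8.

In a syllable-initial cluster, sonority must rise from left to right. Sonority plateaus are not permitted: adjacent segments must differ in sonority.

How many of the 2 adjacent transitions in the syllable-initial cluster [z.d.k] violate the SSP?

/z/: fricative = 3.
/d/: plosive = 1.
/k/: plosive = 1.
/z/→/d/: 3→1 (does not rise) — violation.
/d/→/k/: 1→1 (plateau) — violation.

2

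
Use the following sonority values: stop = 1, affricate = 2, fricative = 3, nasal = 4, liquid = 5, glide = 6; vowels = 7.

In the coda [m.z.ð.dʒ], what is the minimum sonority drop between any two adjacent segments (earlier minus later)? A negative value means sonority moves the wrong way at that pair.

/m/ is a nasal (sonority 4).
/z/ is a fricative (sonority 3).
/ð/ is a fricative (sonority 3).
/dʒ/ is an affricate (sonority 2).
/m/→/z/: change +1.
/z/→/ð/: change +0.
/ð/→/dʒ/: change +1.
Minimum = 0.

0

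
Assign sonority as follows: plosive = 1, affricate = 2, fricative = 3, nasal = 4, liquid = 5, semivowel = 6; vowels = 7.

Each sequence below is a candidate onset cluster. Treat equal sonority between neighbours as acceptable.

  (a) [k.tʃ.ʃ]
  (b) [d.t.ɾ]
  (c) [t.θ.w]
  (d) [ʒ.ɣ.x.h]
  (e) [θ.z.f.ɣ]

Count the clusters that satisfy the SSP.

5

(a) sonority 1-2-3: well-formed.
(b) sonority 1-1-5: well-formed.
(c) sonority 1-3-6: well-formed.
(d) sonority 3-3-3-3: well-formed.
(e) sonority 3-3-3-3: well-formed.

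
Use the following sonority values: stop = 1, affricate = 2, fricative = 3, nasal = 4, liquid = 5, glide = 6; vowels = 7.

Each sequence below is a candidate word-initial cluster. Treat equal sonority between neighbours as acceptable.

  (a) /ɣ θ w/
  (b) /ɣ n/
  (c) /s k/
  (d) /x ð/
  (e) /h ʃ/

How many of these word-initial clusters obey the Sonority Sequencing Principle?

4

(a) 3-3-6 → obeys
(b) 3-4 → obeys
(c) 3-1 → violates
(d) 3-3 → obeys
(e) 3-3 → obeys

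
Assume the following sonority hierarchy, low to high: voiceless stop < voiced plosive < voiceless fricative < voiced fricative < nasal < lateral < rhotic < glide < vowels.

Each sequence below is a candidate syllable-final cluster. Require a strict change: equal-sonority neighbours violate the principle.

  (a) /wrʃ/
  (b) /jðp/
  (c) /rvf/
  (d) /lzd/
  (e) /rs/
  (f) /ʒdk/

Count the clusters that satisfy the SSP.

(a) /wrʃ/: profile 8-7-3 — obeys.
(b) /jðp/: profile 8-4-1 — obeys.
(c) /rvf/: profile 7-4-3 — obeys.
(d) /lzd/: profile 6-4-2 — obeys.
(e) /rs/: profile 7-3 — obeys.
(f) /ʒdk/: profile 4-2-1 — obeys.

6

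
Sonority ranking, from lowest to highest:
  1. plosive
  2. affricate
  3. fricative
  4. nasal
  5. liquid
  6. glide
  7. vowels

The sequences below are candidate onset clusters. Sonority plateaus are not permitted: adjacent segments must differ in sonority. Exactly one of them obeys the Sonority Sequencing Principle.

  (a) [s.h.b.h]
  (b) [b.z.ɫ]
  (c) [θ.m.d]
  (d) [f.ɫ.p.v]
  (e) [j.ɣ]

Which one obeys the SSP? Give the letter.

b

(a) sonority 3-3-1-3: ill-formed.
(b) sonority 1-3-5: well-formed.
(c) sonority 3-4-1: ill-formed.
(d) sonority 3-5-1-3: ill-formed.
(e) sonority 6-3: ill-formed.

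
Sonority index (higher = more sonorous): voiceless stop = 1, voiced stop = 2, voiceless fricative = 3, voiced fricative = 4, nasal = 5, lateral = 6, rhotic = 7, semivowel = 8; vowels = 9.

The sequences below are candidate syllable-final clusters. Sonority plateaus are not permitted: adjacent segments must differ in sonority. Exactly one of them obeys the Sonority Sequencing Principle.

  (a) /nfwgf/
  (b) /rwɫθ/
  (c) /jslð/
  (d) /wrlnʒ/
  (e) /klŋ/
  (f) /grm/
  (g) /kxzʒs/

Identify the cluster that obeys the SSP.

(a) /nfwgf/: profile 5-3-8-2-3 — violates.
(b) /rwɫθ/: profile 7-8-6-3 — violates.
(c) /jslð/: profile 8-3-6-4 — violates.
(d) /wrlnʒ/: profile 8-7-6-5-4 — obeys.
(e) /klŋ/: profile 1-6-5 — violates.
(f) /grm/: profile 2-7-5 — violates.
(g) /kxzʒs/: profile 1-3-4-4-3 — violates.

d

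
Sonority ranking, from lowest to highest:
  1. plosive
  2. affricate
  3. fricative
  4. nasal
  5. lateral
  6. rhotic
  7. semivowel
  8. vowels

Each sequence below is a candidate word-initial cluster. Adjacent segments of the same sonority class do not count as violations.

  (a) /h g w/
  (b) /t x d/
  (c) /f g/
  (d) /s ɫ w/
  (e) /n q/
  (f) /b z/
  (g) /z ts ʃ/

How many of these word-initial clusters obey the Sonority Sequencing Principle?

2

(a) /h g w/: profile 3-1-7 — violates.
(b) /t x d/: profile 1-3-1 — violates.
(c) /f g/: profile 3-1 — violates.
(d) /s ɫ w/: profile 3-5-7 — obeys.
(e) /n q/: profile 4-1 — violates.
(f) /b z/: profile 1-3 — obeys.
(g) /z ts ʃ/: profile 3-2-3 — violates.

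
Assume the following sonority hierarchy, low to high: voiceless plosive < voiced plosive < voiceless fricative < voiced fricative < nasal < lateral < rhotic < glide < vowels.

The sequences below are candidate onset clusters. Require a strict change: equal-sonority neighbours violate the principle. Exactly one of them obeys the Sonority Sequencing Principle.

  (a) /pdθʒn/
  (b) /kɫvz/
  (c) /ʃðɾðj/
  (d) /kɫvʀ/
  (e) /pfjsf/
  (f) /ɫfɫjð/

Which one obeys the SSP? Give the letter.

(a) sonority 1-2-3-4-5: well-formed.
(b) sonority 1-6-4-4: ill-formed.
(c) sonority 3-4-7-4-8: ill-formed.
(d) sonority 1-6-4-7: ill-formed.
(e) sonority 1-3-8-3-3: ill-formed.
(f) sonority 6-3-6-8-4: ill-formed.

a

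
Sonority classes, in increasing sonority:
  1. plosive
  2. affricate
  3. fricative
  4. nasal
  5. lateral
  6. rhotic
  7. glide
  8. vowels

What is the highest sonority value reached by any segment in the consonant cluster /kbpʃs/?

3

/k/ is a plosive (sonority 1).
/b/ is a plosive (sonority 1).
/p/ is a plosive (sonority 1).
/ʃ/ is a fricative (sonority 3).
/s/ is a fricative (sonority 3).
The maximum is 3.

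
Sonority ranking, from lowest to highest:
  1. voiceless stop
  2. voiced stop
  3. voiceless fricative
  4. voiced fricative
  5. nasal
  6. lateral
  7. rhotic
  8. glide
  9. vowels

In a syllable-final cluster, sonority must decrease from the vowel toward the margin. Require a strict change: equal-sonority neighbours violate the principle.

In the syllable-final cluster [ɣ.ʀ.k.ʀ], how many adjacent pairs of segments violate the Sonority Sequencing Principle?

/ɣ/ — voiced fricative, sonority 4.
/ʀ/ — rhotic, sonority 7.
/k/ — voiceless stop, sonority 1.
/ʀ/ — rhotic, sonority 7.
/ɣ/→/ʀ/: 4→7 (does not fall) — violation.
/ʀ/→/k/: 7→1 (falls) — ok.
/k/→/ʀ/: 1→7 (does not fall) — violation.

2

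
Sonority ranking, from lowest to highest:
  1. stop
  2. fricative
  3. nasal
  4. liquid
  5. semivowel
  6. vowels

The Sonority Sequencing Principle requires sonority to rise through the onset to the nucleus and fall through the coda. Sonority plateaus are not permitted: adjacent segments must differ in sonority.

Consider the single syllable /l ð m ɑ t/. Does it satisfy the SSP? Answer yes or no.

no

Onset: /l/ is a liquid (sonority 4), /ð/ is a fricative (sonority 2), /m/ is a nasal (sonority 3); then the nucleus /ɑ/ (sonority 6).
Onset profile 4-2-3-6 — does not strictly rise throughout.
Coda: /t/ is a stop (sonority 1).
Coda profile 6-1 — falls from the nucleus.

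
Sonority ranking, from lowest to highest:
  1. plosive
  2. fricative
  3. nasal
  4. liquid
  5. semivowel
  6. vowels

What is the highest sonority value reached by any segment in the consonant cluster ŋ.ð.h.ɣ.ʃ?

3

/ŋ/ is a nasal (sonority 3).
/ð/ is a fricative (sonority 2).
/h/ is a fricative (sonority 2).
/ɣ/ is a fricative (sonority 2).
/ʃ/ is a fricative (sonority 2).
The maximum is 3.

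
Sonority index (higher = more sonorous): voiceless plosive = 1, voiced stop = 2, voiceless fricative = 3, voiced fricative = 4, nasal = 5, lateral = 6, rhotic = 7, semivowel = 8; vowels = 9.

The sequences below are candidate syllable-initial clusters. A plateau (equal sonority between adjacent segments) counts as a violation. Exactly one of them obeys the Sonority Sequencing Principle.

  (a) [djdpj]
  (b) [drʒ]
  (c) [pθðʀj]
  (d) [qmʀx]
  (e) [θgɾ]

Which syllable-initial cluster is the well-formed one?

(a) [djdpj]: profile 2-8-2-1-8 — violates.
(b) [drʒ]: profile 2-7-4 — violates.
(c) [pθðʀj]: profile 1-3-4-7-8 — obeys.
(d) [qmʀx]: profile 1-5-7-3 — violates.
(e) [θgɾ]: profile 3-2-7 — violates.

c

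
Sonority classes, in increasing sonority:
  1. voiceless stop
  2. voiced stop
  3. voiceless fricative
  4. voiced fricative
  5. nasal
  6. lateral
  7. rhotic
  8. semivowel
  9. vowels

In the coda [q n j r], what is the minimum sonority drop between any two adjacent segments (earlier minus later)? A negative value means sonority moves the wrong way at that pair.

/q/: voiceless stop = 1.
/n/: nasal = 5.
/j/: semivowel = 8.
/r/: rhotic = 7.
/q/→/n/: change -4.
/n/→/j/: change -3.
/j/→/r/: change +1.
Minimum = -4.

-4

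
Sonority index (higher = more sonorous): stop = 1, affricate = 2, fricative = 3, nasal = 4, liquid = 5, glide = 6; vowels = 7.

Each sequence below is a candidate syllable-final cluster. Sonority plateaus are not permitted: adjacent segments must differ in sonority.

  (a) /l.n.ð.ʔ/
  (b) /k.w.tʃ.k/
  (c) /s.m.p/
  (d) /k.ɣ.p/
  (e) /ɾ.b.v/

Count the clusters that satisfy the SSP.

(a) sonority 5-4-3-1: well-formed.
(b) sonority 1-6-2-1: ill-formed.
(c) sonority 3-4-1: ill-formed.
(d) sonority 1-3-1: ill-formed.
(e) sonority 5-1-3: ill-formed.

1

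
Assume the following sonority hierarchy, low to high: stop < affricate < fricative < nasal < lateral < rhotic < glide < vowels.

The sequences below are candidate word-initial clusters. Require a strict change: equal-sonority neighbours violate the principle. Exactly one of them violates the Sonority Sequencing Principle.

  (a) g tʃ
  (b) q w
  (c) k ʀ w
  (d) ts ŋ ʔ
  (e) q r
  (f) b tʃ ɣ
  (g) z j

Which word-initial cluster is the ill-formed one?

(a) g tʃ: profile 1-2 — obeys.
(b) q w: profile 1-7 — obeys.
(c) k ʀ w: profile 1-6-7 — obeys.
(d) ts ŋ ʔ: profile 2-4-1 — violates.
(e) q r: profile 1-6 — obeys.
(f) b tʃ ɣ: profile 1-2-3 — obeys.
(g) z j: profile 3-7 — obeys.

d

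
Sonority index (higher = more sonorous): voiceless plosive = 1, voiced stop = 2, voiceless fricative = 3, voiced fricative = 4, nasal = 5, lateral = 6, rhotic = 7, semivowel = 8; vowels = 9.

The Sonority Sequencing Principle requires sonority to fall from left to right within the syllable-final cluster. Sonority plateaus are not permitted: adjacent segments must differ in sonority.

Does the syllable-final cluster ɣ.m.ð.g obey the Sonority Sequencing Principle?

no

/ɣ/ — voiced fricative, sonority 4.
/m/ — nasal, sonority 5.
/ð/ — voiced fricative, sonority 4.
/g/ — voiced stop, sonority 2.
The profile is 4-5-4-2. Between /ɣ/ (4) and /m/ (5) sonority does not fall, so the cluster violates the SSP.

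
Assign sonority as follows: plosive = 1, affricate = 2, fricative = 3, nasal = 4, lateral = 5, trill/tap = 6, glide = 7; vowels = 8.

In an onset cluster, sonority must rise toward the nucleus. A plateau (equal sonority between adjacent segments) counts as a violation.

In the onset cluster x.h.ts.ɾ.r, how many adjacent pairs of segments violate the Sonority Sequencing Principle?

3

/x/ is a fricative (sonority 3).
/h/ is a fricative (sonority 3).
/ts/ is an affricate (sonority 2).
/ɾ/ is a trill/tap (sonority 6).
/r/ is a trill/tap (sonority 6).
/x/→/h/: 3→3 (plateau) — violation.
/h/→/ts/: 3→2 (does not rise) — violation.
/ts/→/ɾ/: 2→6 (rises) — ok.
/ɾ/→/r/: 6→6 (plateau) — violation.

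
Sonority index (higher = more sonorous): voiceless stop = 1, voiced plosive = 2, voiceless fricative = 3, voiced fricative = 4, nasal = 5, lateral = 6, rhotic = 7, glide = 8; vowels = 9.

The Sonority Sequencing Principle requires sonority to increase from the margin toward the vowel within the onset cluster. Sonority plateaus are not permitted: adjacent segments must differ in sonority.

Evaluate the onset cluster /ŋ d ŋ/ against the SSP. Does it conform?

no

/ŋ/: nasal = 5.
/d/: voiced plosive = 2.
/ŋ/: nasal = 5.
The profile is 5-2-5. Between /ŋ/ (5) and /d/ (2) sonority does not rise, so the cluster violates the SSP.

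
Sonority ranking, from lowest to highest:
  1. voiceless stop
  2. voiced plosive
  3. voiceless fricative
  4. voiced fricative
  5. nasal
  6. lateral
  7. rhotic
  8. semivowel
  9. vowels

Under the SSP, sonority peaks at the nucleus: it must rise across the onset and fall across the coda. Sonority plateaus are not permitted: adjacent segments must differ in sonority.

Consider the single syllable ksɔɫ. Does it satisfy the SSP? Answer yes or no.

Onset: /k/ is a voiceless stop (sonority 1), /s/ is a voiceless fricative (sonority 3); then the nucleus /ɔ/ (sonority 9).
Onset profile 1-3-9 — rises to the nucleus.
Coda: /ɫ/ is a lateral (sonority 6).
Coda profile 9-6 — falls from the nucleus.

yes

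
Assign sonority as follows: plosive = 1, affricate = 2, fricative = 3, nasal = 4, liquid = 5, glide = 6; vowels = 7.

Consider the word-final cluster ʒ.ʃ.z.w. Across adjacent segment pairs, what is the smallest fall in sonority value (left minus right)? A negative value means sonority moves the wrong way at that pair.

-3

/ʒ/: fricative = 3.
/ʃ/: fricative = 3.
/z/: fricative = 3.
/w/: glide = 6.
/ʒ/→/ʃ/: change +0.
/ʃ/→/z/: change +0.
/z/→/w/: change -3.
Minimum = -3.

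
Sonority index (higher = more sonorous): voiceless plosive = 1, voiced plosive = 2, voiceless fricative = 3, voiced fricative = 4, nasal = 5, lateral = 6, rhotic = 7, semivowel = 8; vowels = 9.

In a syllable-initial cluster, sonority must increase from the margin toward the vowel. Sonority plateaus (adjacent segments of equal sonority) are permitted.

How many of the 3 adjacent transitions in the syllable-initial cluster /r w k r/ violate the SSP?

1

/r/ — rhotic, sonority 7.
/w/ — semivowel, sonority 8.
/k/ — voiceless plosive, sonority 1.
/r/ — rhotic, sonority 7.
/r/→/w/: 7→8 (rises) — ok.
/w/→/k/: 8→1 (does not rise) — violation.
/k/→/r/: 1→7 (rises) — ok.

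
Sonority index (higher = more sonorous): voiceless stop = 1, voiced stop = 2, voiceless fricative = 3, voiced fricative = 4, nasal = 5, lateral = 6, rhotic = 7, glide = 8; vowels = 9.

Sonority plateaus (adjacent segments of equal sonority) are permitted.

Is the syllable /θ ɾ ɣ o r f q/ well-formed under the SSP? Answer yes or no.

Onset: /θ/ is a voiceless fricative (sonority 3), /ɾ/ is a rhotic (sonority 7), /ɣ/ is a voiced fricative (sonority 4); then the nucleus /o/ (sonority 9).
Onset profile 3-7-4-9 — does not rise throughout.
Coda: /r/ is a rhotic (sonority 7), /f/ is a voiceless fricative (sonority 3), /q/ is a voiceless stop (sonority 1).
Coda profile 9-7-3-1 — falls from the nucleus.

no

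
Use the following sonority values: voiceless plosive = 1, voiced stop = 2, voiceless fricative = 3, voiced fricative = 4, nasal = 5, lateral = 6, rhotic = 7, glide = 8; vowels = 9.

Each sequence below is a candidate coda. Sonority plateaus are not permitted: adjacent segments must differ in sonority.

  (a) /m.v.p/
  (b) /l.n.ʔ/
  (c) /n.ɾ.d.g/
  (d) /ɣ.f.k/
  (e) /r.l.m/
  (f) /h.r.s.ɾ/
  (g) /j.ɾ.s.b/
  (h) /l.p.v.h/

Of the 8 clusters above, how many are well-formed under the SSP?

5

(a) sonority 5-4-1: well-formed.
(b) sonority 6-5-1: well-formed.
(c) sonority 5-7-2-2: ill-formed.
(d) sonority 4-3-1: well-formed.
(e) sonority 7-6-5: well-formed.
(f) sonority 3-7-3-7: ill-formed.
(g) sonority 8-7-3-2: well-formed.
(h) sonority 6-1-4-3: ill-formed.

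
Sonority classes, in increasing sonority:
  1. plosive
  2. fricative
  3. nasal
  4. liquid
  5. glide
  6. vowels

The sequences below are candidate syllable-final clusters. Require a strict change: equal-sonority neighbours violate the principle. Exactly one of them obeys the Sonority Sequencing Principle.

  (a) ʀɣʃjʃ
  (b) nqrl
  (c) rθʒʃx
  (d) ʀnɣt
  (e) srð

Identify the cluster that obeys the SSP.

d

(a) sonority 4-2-2-5-2: ill-formed.
(b) sonority 3-1-4-4: ill-formed.
(c) sonority 4-2-2-2-2: ill-formed.
(d) sonority 4-3-2-1: well-formed.
(e) sonority 2-4-2: ill-formed.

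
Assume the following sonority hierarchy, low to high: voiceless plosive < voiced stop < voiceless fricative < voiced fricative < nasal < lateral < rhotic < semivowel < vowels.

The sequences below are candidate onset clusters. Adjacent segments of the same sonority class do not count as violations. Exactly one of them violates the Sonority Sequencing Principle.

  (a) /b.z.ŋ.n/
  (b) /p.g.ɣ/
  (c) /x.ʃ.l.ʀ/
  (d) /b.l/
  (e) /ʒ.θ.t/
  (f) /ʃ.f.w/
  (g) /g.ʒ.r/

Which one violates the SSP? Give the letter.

e

(a) sonority 2-4-5-5: well-formed.
(b) sonority 1-2-4: well-formed.
(c) sonority 3-3-6-7: well-formed.
(d) sonority 2-6: well-formed.
(e) sonority 4-3-1: ill-formed.
(f) sonority 3-3-8: well-formed.
(g) sonority 2-4-7: well-formed.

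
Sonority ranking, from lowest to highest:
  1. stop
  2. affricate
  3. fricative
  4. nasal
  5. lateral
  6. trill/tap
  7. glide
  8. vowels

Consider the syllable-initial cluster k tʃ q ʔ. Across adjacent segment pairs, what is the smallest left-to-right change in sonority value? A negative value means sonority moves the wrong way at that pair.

/k/: stop = 1.
/tʃ/: affricate = 2.
/q/: stop = 1.
/ʔ/: stop = 1.
/k/→/tʃ/: change +1.
/tʃ/→/q/: change -1.
/q/→/ʔ/: change +0.
Minimum = -1.

-1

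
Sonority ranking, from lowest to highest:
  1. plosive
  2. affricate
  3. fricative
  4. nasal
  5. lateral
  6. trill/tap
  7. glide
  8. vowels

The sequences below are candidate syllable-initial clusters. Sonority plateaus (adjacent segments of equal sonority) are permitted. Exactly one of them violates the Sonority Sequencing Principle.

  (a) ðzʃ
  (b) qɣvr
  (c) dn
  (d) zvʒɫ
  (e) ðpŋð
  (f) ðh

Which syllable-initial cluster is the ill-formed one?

e

(a) 3-3-3 → obeys
(b) 1-3-3-6 → obeys
(c) 1-4 → obeys
(d) 3-3-3-5 → obeys
(e) 3-1-4-3 → violates
(f) 3-3 → obeys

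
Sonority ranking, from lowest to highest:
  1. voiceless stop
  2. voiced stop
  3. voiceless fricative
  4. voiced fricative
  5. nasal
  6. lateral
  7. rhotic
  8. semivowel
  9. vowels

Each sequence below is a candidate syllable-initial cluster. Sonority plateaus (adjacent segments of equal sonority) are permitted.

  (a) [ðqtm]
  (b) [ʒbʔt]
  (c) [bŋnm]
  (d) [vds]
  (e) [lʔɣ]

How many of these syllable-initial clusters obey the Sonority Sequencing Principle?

1

(a) [ðqtm]: profile 4-1-1-5 — violates.
(b) [ʒbʔt]: profile 4-2-1-1 — violates.
(c) [bŋnm]: profile 2-5-5-5 — obeys.
(d) [vds]: profile 4-2-3 — violates.
(e) [lʔɣ]: profile 6-1-4 — violates.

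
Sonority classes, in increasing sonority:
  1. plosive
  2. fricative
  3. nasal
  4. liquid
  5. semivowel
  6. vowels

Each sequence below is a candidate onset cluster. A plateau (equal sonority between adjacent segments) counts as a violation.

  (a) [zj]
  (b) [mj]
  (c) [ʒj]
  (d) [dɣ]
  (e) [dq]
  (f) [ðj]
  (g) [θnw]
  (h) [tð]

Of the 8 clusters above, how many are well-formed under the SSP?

(a) [zj]: profile 2-5 — obeys.
(b) [mj]: profile 3-5 — obeys.
(c) [ʒj]: profile 2-5 — obeys.
(d) [dɣ]: profile 1-2 — obeys.
(e) [dq]: profile 1-1 — violates.
(f) [ðj]: profile 2-5 — obeys.
(g) [θnw]: profile 2-3-5 — obeys.
(h) [tð]: profile 1-2 — obeys.

7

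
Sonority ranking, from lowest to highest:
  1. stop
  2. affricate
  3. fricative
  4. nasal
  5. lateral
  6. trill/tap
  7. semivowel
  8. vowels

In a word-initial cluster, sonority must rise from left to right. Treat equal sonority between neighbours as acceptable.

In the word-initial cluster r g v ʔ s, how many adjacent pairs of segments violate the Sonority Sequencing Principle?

2

/r/: trill/tap = 6.
/g/: stop = 1.
/v/: fricative = 3.
/ʔ/: stop = 1.
/s/: fricative = 3.
/r/→/g/: 6→1 (does not rise) — violation.
/g/→/v/: 1→3 (rises) — ok.
/v/→/ʔ/: 3→1 (does not rise) — violation.
/ʔ/→/s/: 1→3 (rises) — ok.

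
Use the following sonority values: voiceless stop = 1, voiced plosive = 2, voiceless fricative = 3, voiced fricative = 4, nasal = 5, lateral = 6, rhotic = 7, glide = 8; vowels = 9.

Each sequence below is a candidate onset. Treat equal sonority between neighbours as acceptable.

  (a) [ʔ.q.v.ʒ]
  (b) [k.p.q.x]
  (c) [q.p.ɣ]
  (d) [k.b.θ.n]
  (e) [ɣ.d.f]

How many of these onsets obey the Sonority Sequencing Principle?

4

(a) [ʔ.q.v.ʒ]: profile 1-1-4-4 — obeys.
(b) [k.p.q.x]: profile 1-1-1-3 — obeys.
(c) [q.p.ɣ]: profile 1-1-4 — obeys.
(d) [k.b.θ.n]: profile 1-2-3-5 — obeys.
(e) [ɣ.d.f]: profile 4-2-3 — violates.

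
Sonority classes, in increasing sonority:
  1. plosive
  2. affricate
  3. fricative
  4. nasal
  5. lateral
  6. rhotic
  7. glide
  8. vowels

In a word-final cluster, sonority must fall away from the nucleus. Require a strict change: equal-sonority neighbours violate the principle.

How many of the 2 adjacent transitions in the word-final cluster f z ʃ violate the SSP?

/f/: fricative = 3.
/z/: fricative = 3.
/ʃ/: fricative = 3.
/f/→/z/: 3→3 (plateau) — violation.
/z/→/ʃ/: 3→3 (plateau) — violation.

2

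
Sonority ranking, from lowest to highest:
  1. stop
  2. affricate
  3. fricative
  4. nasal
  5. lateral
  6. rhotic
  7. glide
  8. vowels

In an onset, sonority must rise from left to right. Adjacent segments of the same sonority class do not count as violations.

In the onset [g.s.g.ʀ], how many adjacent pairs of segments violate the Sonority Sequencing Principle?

1

/g/ is a stop (sonority 1).
/s/ is a fricative (sonority 3).
/g/ is a stop (sonority 1).
/ʀ/ is a rhotic (sonority 6).
/g/→/s/: 1→3 (rises) — ok.
/s/→/g/: 3→1 (does not rise) — violation.
/g/→/ʀ/: 1→6 (rises) — ok.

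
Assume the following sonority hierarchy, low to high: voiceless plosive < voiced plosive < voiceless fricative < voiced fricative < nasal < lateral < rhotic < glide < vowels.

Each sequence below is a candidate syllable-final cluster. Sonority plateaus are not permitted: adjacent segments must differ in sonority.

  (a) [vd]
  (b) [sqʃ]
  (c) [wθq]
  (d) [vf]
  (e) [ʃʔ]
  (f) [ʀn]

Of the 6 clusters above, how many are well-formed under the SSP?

(a) [vd]: profile 4-2 — obeys.
(b) [sqʃ]: profile 3-1-3 — violates.
(c) [wθq]: profile 8-3-1 — obeys.
(d) [vf]: profile 4-3 — obeys.
(e) [ʃʔ]: profile 3-1 — obeys.
(f) [ʀn]: profile 7-5 — obeys.

5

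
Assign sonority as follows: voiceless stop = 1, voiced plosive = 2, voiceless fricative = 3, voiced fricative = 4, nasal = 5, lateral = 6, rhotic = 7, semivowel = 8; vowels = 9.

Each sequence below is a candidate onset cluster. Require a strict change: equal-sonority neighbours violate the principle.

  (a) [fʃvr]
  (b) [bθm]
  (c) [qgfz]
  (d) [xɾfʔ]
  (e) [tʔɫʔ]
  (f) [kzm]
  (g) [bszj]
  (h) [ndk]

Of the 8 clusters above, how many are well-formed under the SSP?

4

(a) 3-3-4-7 → violates
(b) 2-3-5 → obeys
(c) 1-2-3-4 → obeys
(d) 3-7-3-1 → violates
(e) 1-1-6-1 → violates
(f) 1-4-5 → obeys
(g) 2-3-4-8 → obeys
(h) 5-2-1 → violates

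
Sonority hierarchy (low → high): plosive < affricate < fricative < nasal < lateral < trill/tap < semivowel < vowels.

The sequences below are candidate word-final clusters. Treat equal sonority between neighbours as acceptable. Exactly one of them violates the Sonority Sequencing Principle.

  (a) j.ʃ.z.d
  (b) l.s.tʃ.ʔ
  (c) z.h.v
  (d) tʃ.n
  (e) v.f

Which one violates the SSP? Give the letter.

d

(a) sonority 7-3-3-1: well-formed.
(b) sonority 5-3-2-1: well-formed.
(c) sonority 3-3-3: well-formed.
(d) sonority 2-4: ill-formed.
(e) sonority 3-3: well-formed.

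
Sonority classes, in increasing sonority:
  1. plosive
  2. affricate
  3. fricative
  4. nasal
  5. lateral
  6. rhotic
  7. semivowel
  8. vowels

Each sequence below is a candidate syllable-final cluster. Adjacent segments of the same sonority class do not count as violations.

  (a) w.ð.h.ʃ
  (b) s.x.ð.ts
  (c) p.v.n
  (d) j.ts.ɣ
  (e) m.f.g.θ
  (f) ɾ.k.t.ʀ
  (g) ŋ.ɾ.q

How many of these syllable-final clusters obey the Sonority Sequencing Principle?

(a) sonority 7-3-3-3: well-formed.
(b) sonority 3-3-3-2: well-formed.
(c) sonority 1-3-4: ill-formed.
(d) sonority 7-2-3: ill-formed.
(e) sonority 4-3-1-3: ill-formed.
(f) sonority 6-1-1-6: ill-formed.
(g) sonority 4-6-1: ill-formed.

2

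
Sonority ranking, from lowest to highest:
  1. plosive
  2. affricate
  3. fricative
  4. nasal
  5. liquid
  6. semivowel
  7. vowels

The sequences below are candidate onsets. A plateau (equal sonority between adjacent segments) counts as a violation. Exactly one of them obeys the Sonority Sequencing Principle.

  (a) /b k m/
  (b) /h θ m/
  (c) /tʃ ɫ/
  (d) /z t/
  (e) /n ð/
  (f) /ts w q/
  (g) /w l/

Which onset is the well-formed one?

c

(a) 1-1-4 → violates
(b) 3-3-4 → violates
(c) 2-5 → obeys
(d) 3-1 → violates
(e) 4-3 → violates
(f) 2-6-1 → violates
(g) 6-5 → violates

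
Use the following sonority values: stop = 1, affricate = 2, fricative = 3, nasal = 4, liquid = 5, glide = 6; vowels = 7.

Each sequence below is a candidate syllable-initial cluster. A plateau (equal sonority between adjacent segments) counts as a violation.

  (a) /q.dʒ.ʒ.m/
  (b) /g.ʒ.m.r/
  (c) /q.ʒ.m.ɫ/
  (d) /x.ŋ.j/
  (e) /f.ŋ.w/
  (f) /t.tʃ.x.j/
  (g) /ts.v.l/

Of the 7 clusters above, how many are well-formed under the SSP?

7

(a) sonority 1-2-3-4: well-formed.
(b) sonority 1-3-4-5: well-formed.
(c) sonority 1-3-4-5: well-formed.
(d) sonority 3-4-6: well-formed.
(e) sonority 3-4-6: well-formed.
(f) sonority 1-2-3-6: well-formed.
(g) sonority 2-3-5: well-formed.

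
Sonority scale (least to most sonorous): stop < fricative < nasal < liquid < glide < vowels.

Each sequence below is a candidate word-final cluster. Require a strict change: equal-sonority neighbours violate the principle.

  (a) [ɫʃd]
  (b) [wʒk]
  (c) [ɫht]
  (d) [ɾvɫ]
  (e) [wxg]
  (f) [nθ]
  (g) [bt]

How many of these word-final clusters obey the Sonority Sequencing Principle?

(a) sonority 4-2-1: well-formed.
(b) sonority 5-2-1: well-formed.
(c) sonority 4-2-1: well-formed.
(d) sonority 4-2-4: ill-formed.
(e) sonority 5-2-1: well-formed.
(f) sonority 3-2: well-formed.
(g) sonority 1-1: ill-formed.

5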